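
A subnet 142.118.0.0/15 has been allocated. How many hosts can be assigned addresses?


Host bits = 32 - 15 = 17
Total addresses = 2^17 = 131072
Usable = total - 2 (network and broadcast)
Usable hosts: 131070


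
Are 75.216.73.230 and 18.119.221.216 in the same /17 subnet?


Mask: 255.255.128.0
75.216.73.230 AND mask = 75.216.0.0
18.119.221.216 AND mask = 18.119.128.0
No, different subnets (75.216.0.0 vs 18.119.128.0)


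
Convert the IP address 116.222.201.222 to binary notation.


116 = 01110100
222 = 11011110
201 = 11001001
222 = 11011110
Binary: 01110100.11011110.11001001.11011110


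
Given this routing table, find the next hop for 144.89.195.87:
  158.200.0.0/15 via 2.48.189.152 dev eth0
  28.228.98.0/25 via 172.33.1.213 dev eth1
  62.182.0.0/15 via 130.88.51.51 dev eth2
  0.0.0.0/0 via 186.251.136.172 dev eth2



Longest prefix match for 144.89.195.87:
  /15 158.200.0.0: no
  /25 28.228.98.0: no
  /15 62.182.0.0: no
  /0 0.0.0.0: MATCH
Selected: next-hop 186.251.136.172 via eth2 (matched /0)


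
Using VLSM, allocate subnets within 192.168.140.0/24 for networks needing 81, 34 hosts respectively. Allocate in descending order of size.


81 hosts -> /25 (126 usable): 192.168.140.0/25
34 hosts -> /26 (62 usable): 192.168.140.128/26
Allocation: 192.168.140.0/25 (81 hosts, 126 usable); 192.168.140.128/26 (34 hosts, 62 usable)


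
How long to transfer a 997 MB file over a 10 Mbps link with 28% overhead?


Effective throughput = 10 * (1 - 28/100) = 7.2 Mbps
File size in Mb = 997 * 8 = 7976 Mb
Time = 7976 / 7.2
Time = 1107.7778 seconds


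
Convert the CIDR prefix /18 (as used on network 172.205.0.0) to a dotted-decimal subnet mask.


/18 means 18 network bits, 14 host bits
Binary: 11111111111111111100000000000000
Mask: 255.255.192.0


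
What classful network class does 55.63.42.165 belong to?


First octet: 55
Binary: 00110111
0xxxxxxx -> Class A (1-126)
Class A, default mask 255.0.0.0 (/8)


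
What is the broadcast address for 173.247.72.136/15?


Network: 173.246.0.0/15
Host bits = 17
Set all host bits to 1:
Broadcast: 173.247.255.255


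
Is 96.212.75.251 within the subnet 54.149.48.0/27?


Subnet network: 54.149.48.0
Test IP AND mask: 96.212.75.224
No, 96.212.75.251 is not in 54.149.48.0/27


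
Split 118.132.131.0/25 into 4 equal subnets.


New prefix = 25 + 2 = 27
Each subnet has 32 addresses
  118.132.131.0/27
  118.132.131.32/27
  118.132.131.64/27
  118.132.131.96/27
Subnets: 118.132.131.0/27, 118.132.131.32/27, 118.132.131.64/27, 118.132.131.96/27


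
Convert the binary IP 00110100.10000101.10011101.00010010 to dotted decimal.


00110100 = 52
10000101 = 133
10011101 = 157
00010010 = 18
IP: 52.133.157.18


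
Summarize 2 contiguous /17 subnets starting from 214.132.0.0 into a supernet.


Original prefix: /17
Number of subnets: 2 = 2^1
New prefix = 17 - 1 = 16
Supernet: 214.132.0.0/16


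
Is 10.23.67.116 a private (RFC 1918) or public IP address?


RFC 1918 private ranges:
  10.0.0.0/8 (10.0.0.0 - 10.255.255.255)
  172.16.0.0/12 (172.16.0.0 - 172.31.255.255)
  192.168.0.0/16 (192.168.0.0 - 192.168.255.255)
Private (in 10.0.0.0/8)


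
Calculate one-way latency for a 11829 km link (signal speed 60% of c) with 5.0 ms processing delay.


Speed = 0.6 * 3e5 km/s = 180000 km/s
Propagation delay = 11829 / 180000 = 0.0657 s = 65.7167 ms
Processing delay = 5.0 ms
Total one-way latency = 70.7167 ms


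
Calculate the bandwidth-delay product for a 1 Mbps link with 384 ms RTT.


BDP = bandwidth * RTT
= 1 Mbps * 384 ms
= 1 * 1e6 * 384 / 1000 bits
= 384000 bits
= 48000 bytes
= 46.875 KB
BDP = 384000 bits (48000 bytes)


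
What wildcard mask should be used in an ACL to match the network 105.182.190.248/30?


Subnet mask: 255.255.255.252
Wildcard = 255.255.255.255 - subnet mask
255 - 255 = 0
255 - 255 = 0
255 - 255 = 0
255 - 252 = 3
Wildcard: 0.0.0.3


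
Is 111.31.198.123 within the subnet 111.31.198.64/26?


Subnet network: 111.31.198.64
Test IP AND mask: 111.31.198.64
Yes, 111.31.198.123 is in 111.31.198.64/26


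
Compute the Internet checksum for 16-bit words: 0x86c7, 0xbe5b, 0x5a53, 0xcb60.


Sum all words (with carry folding):
+ 0x86c7 = 0x86c7
+ 0xbe5b = 0x4523
+ 0x5a53 = 0x9f76
+ 0xcb60 = 0x6ad7
One's complement: ~0x6ad7
Checksum = 0x9528


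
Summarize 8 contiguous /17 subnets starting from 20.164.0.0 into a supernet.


Original prefix: /17
Number of subnets: 8 = 2^3
New prefix = 17 - 3 = 14
Supernet: 20.164.0.0/14


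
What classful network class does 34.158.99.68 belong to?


First octet: 34
Binary: 00100010
0xxxxxxx -> Class A (1-126)
Class A, default mask 255.0.0.0 (/8)


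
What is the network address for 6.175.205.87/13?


IP:   00000110.10101111.11001101.01010111
Mask: 11111111.11111000.00000000.00000000
AND operation:
Net:  00000110.10101000.00000000.00000000
Network: 6.168.0.0/13


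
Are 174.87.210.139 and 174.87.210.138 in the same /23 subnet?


Mask: 255.255.254.0
174.87.210.139 AND mask = 174.87.210.0
174.87.210.138 AND mask = 174.87.210.0
Yes, same subnet (174.87.210.0)


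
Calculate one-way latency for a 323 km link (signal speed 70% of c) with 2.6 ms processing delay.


Speed = 0.7 * 3e5 km/s = 210000 km/s
Propagation delay = 323 / 210000 = 0.0015 s = 1.5381 ms
Processing delay = 2.6 ms
Total one-way latency = 4.1381 ms


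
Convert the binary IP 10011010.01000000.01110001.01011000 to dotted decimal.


10011010 = 154
01000000 = 64
01110001 = 113
01011000 = 88
IP: 154.64.113.88


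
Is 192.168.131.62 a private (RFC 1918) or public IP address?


RFC 1918 private ranges:
  10.0.0.0/8 (10.0.0.0 - 10.255.255.255)
  172.16.0.0/12 (172.16.0.0 - 172.31.255.255)
  192.168.0.0/16 (192.168.0.0 - 192.168.255.255)
Private (in 192.168.0.0/16)


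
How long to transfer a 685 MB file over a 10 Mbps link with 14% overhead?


Effective throughput = 10 * (1 - 14/100) = 8.6 Mbps
File size in Mb = 685 * 8 = 5480 Mb
Time = 5480 / 8.6
Time = 637.2093 seconds


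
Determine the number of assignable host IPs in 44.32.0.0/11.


Host bits = 32 - 11 = 21
Total addresses = 2^21 = 2097152
Usable = total - 2 (network and broadcast)
Usable hosts: 2097150


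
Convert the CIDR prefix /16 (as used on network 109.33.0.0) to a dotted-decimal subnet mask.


/16 means 16 network bits, 16 host bits
Binary: 11111111111111110000000000000000
Mask: 255.255.0.0


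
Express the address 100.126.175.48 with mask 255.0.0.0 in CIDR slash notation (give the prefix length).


Binary: 11111111.00000000.00000000.00000000
Count leading 1s
Prefix: /8


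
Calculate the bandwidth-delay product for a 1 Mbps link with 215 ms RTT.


BDP = bandwidth * RTT
= 1 Mbps * 215 ms
= 1 * 1e6 * 215 / 1000 bits
= 215000 bits
= 26875 bytes
= 26.2451 KB
BDP = 215000 bits (26875 bytes)


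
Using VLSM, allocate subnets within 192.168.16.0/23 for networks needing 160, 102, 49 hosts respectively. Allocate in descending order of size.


160 hosts -> /24 (254 usable): 192.168.16.0/24
102 hosts -> /25 (126 usable): 192.168.17.0/25
49 hosts -> /26 (62 usable): 192.168.17.128/26
Allocation: 192.168.16.0/24 (160 hosts, 254 usable); 192.168.17.0/25 (102 hosts, 126 usable); 192.168.17.128/26 (49 hosts, 62 usable)


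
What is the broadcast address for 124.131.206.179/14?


Network: 124.128.0.0/14
Host bits = 18
Set all host bits to 1:
Broadcast: 124.131.255.255


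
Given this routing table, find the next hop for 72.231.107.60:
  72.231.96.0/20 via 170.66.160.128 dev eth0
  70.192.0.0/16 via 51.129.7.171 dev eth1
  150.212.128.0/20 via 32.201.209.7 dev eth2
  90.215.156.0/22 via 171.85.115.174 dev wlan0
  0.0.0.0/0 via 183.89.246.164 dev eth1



Longest prefix match for 72.231.107.60:
  /20 72.231.96.0: MATCH
  /16 70.192.0.0: no
  /20 150.212.128.0: no
  /22 90.215.156.0: no
  /0 0.0.0.0: MATCH
Selected: next-hop 170.66.160.128 via eth0 (matched /20)


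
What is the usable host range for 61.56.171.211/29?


Network: 61.56.171.208
Broadcast: 61.56.171.215
First usable = network + 1
Last usable = broadcast - 1
Range: 61.56.171.209 to 61.56.171.214


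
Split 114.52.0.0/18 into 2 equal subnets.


New prefix = 18 + 1 = 19
Each subnet has 8192 addresses
  114.52.0.0/19
  114.52.32.0/19
Subnets: 114.52.0.0/19, 114.52.32.0/19


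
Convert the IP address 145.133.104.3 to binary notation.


145 = 10010001
133 = 10000101
104 = 01101000
3 = 00000011
Binary: 10010001.10000101.01101000.00000011


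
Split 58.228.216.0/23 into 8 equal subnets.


New prefix = 23 + 3 = 26
Each subnet has 64 addresses
  58.228.216.0/26
  58.228.216.64/26
  58.228.216.128/26
  58.228.216.192/26
  58.228.217.0/26
  58.228.217.64/26
  58.228.217.128/26
  58.228.217.192/26
Subnets: 58.228.216.0/26, 58.228.216.64/26, 58.228.216.128/26, 58.228.216.192/26, 58.228.217.0/26, 58.228.217.64/26, 58.228.217.128/26, 58.228.217.192/26


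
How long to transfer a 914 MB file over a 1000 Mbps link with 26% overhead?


Effective throughput = 1000 * (1 - 26/100) = 740 Mbps
File size in Mb = 914 * 8 = 7312 Mb
Time = 7312 / 740
Time = 9.8811 seconds


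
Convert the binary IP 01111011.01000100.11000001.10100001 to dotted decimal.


01111011 = 123
01000100 = 68
11000001 = 193
10100001 = 161
IP: 123.68.193.161


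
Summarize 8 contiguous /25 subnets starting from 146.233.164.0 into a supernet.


Original prefix: /25
Number of subnets: 8 = 2^3
New prefix = 25 - 3 = 22
Supernet: 146.233.164.0/22


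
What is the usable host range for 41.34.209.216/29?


Network: 41.34.209.216
Broadcast: 41.34.209.223
First usable = network + 1
Last usable = broadcast - 1
Range: 41.34.209.217 to 41.34.209.222


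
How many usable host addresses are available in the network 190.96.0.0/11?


Host bits = 32 - 11 = 21
Total addresses = 2^21 = 2097152
Usable = total - 2 (network and broadcast)
Usable hosts: 2097150


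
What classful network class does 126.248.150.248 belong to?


First octet: 126
Binary: 01111110
0xxxxxxx -> Class A (1-126)
Class A, default mask 255.0.0.0 (/8)


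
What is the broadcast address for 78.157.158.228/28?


Network: 78.157.158.224/28
Host bits = 4
Set all host bits to 1:
Broadcast: 78.157.158.239


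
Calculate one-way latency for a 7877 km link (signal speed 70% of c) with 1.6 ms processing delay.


Speed = 0.7 * 3e5 km/s = 210000 km/s
Propagation delay = 7877 / 210000 = 0.0375 s = 37.5095 ms
Processing delay = 1.6 ms
Total one-way latency = 39.1095 ms


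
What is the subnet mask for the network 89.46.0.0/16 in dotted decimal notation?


/16 means 16 network bits, 16 host bits
Binary: 11111111111111110000000000000000
Mask: 255.255.0.0


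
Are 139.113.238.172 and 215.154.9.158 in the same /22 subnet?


Mask: 255.255.252.0
139.113.238.172 AND mask = 139.113.236.0
215.154.9.158 AND mask = 215.154.8.0
No, different subnets (139.113.236.0 vs 215.154.8.0)


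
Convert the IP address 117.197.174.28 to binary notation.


117 = 01110101
197 = 11000101
174 = 10101110
28 = 00011100
Binary: 01110101.11000101.10101110.00011100


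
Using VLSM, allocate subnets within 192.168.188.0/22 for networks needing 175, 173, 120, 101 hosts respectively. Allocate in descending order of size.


175 hosts -> /24 (254 usable): 192.168.188.0/24
173 hosts -> /24 (254 usable): 192.168.189.0/24
120 hosts -> /25 (126 usable): 192.168.190.0/25
101 hosts -> /25 (126 usable): 192.168.190.128/25
Allocation: 192.168.188.0/24 (175 hosts, 254 usable); 192.168.189.0/24 (173 hosts, 254 usable); 192.168.190.0/25 (120 hosts, 126 usable); 192.168.190.128/25 (101 hosts, 126 usable)


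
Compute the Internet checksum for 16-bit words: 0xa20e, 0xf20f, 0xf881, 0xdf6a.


Sum all words (with carry folding):
+ 0xa20e = 0xa20e
+ 0xf20f = 0x941e
+ 0xf881 = 0x8ca0
+ 0xdf6a = 0x6c0b
One's complement: ~0x6c0b
Checksum = 0x93f4


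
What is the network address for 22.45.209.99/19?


IP:   00010110.00101101.11010001.01100011
Mask: 11111111.11111111.11100000.00000000
AND operation:
Net:  00010110.00101101.11000000.00000000
Network: 22.45.192.0/19


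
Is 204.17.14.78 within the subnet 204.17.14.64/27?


Subnet network: 204.17.14.64
Test IP AND mask: 204.17.14.64
Yes, 204.17.14.78 is in 204.17.14.64/27


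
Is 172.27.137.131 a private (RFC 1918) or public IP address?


RFC 1918 private ranges:
  10.0.0.0/8 (10.0.0.0 - 10.255.255.255)
  172.16.0.0/12 (172.16.0.0 - 172.31.255.255)
  192.168.0.0/16 (192.168.0.0 - 192.168.255.255)
Private (in 172.16.0.0/12)


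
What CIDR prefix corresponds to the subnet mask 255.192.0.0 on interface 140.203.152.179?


Binary: 11111111.11000000.00000000.00000000
Count leading 1s
Prefix: /10


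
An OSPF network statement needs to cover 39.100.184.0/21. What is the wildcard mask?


Subnet mask: 255.255.248.0
Wildcard = 255.255.255.255 - subnet mask
255 - 255 = 0
255 - 255 = 0
255 - 248 = 7
255 - 0 = 255
Wildcard: 0.0.7.255


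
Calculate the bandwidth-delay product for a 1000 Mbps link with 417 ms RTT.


BDP = bandwidth * RTT
= 1000 Mbps * 417 ms
= 1000 * 1e6 * 417 / 1000 bits
= 417000000 bits
= 52125000 bytes
= 50903.3203 KB
BDP = 417000000 bits (52125000 bytes)


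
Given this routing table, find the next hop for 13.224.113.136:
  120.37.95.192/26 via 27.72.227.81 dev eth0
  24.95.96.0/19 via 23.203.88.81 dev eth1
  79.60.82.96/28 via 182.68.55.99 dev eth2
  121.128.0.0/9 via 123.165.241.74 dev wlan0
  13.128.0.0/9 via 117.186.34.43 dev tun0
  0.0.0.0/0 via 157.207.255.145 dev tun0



Longest prefix match for 13.224.113.136:
  /26 120.37.95.192: no
  /19 24.95.96.0: no
  /28 79.60.82.96: no
  /9 121.128.0.0: no
  /9 13.128.0.0: MATCH
  /0 0.0.0.0: MATCH
Selected: next-hop 117.186.34.43 via tun0 (matched /9)


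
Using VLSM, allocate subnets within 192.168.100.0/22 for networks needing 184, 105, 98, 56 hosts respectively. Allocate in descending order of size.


184 hosts -> /24 (254 usable): 192.168.100.0/24
105 hosts -> /25 (126 usable): 192.168.101.0/25
98 hosts -> /25 (126 usable): 192.168.101.128/25
56 hosts -> /26 (62 usable): 192.168.102.0/26
Allocation: 192.168.100.0/24 (184 hosts, 254 usable); 192.168.101.0/25 (105 hosts, 126 usable); 192.168.101.128/25 (98 hosts, 126 usable); 192.168.102.0/26 (56 hosts, 62 usable)


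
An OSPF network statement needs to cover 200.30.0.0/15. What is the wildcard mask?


Subnet mask: 255.254.0.0
Wildcard = 255.255.255.255 - subnet mask
255 - 255 = 0
255 - 254 = 1
255 - 0 = 255
255 - 0 = 255
Wildcard: 0.1.255.255


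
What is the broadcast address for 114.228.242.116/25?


Network: 114.228.242.0/25
Host bits = 7
Set all host bits to 1:
Broadcast: 114.228.242.127


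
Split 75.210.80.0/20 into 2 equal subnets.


New prefix = 20 + 1 = 21
Each subnet has 2048 addresses
  75.210.80.0/21
  75.210.88.0/21
Subnets: 75.210.80.0/21, 75.210.88.0/21


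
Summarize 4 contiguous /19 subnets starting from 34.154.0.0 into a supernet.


Original prefix: /19
Number of subnets: 4 = 2^2
New prefix = 19 - 2 = 17
Supernet: 34.154.0.0/17


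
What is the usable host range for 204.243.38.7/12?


Network: 204.240.0.0
Broadcast: 204.255.255.255
First usable = network + 1
Last usable = broadcast - 1
Range: 204.240.0.1 to 204.255.255.254


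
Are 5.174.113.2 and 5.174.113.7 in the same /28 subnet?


Mask: 255.255.255.240
5.174.113.2 AND mask = 5.174.113.0
5.174.113.7 AND mask = 5.174.113.0
Yes, same subnet (5.174.113.0)


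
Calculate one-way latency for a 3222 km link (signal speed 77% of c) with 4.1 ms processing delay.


Speed = 0.77 * 3e5 km/s = 231000 km/s
Propagation delay = 3222 / 231000 = 0.0139 s = 13.9481 ms
Processing delay = 4.1 ms
Total one-way latency = 18.0481 ms


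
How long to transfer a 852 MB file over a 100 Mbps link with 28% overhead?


Effective throughput = 100 * (1 - 28/100) = 72 Mbps
File size in Mb = 852 * 8 = 6816 Mb
Time = 6816 / 72
Time = 94.6667 seconds


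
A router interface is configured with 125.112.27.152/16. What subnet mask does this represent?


/16 means 16 network bits, 16 host bits
Binary: 11111111111111110000000000000000
Mask: 255.255.0.0


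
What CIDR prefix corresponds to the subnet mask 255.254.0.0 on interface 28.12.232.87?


Binary: 11111111.11111110.00000000.00000000
Count leading 1s
Prefix: /15


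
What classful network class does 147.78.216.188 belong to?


First octet: 147
Binary: 10010011
10xxxxxx -> Class B (128-191)
Class B, default mask 255.255.0.0 (/16)


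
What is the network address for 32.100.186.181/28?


IP:   00100000.01100100.10111010.10110101
Mask: 11111111.11111111.11111111.11110000
AND operation:
Net:  00100000.01100100.10111010.10110000
Network: 32.100.186.176/28


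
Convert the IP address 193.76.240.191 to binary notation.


193 = 11000001
76 = 01001100
240 = 11110000
191 = 10111111
Binary: 11000001.01001100.11110000.10111111


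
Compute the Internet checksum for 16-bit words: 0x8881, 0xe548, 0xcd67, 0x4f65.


Sum all words (with carry folding):
+ 0x8881 = 0x8881
+ 0xe548 = 0x6dca
+ 0xcd67 = 0x3b32
+ 0x4f65 = 0x8a97
One's complement: ~0x8a97
Checksum = 0x7568


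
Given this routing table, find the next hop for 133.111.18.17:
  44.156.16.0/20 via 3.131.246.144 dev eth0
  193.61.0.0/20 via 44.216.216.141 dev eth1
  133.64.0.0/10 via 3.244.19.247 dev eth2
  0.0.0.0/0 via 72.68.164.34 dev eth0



Longest prefix match for 133.111.18.17:
  /20 44.156.16.0: no
  /20 193.61.0.0: no
  /10 133.64.0.0: MATCH
  /0 0.0.0.0: MATCH
Selected: next-hop 3.244.19.247 via eth2 (matched /10)


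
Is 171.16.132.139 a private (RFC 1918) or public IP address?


RFC 1918 private ranges:
  10.0.0.0/8 (10.0.0.0 - 10.255.255.255)
  172.16.0.0/12 (172.16.0.0 - 172.31.255.255)
  192.168.0.0/16 (192.168.0.0 - 192.168.255.255)
Public (not in any RFC 1918 range)


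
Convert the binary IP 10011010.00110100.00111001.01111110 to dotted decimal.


10011010 = 154
00110100 = 52
00111001 = 57
01111110 = 126
IP: 154.52.57.126


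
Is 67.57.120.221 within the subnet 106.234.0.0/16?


Subnet network: 106.234.0.0
Test IP AND mask: 67.57.0.0
No, 67.57.120.221 is not in 106.234.0.0/16


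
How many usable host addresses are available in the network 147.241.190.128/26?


Host bits = 32 - 26 = 6
Total addresses = 2^6 = 64
Usable = total - 2 (network and broadcast)
Usable hosts: 62


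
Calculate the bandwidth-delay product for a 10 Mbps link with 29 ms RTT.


BDP = bandwidth * RTT
= 10 Mbps * 29 ms
= 10 * 1e6 * 29 / 1000 bits
= 290000 bits
= 36250 bytes
= 35.4004 KB
BDP = 290000 bits (36250 bytes)


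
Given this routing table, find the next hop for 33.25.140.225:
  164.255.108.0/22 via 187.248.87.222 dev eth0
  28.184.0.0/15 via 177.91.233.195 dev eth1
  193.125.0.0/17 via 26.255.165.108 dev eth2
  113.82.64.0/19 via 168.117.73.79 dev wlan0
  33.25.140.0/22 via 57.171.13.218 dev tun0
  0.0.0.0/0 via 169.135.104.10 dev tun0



Longest prefix match for 33.25.140.225:
  /22 164.255.108.0: no
  /15 28.184.0.0: no
  /17 193.125.0.0: no
  /19 113.82.64.0: no
  /22 33.25.140.0: MATCH
  /0 0.0.0.0: MATCH
Selected: next-hop 57.171.13.218 via tun0 (matched /22)


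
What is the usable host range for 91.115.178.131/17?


Network: 91.115.128.0
Broadcast: 91.115.255.255
First usable = network + 1
Last usable = broadcast - 1
Range: 91.115.128.1 to 91.115.255.254


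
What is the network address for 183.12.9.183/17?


IP:   10110111.00001100.00001001.10110111
Mask: 11111111.11111111.10000000.00000000
AND operation:
Net:  10110111.00001100.00000000.00000000
Network: 183.12.0.0/17


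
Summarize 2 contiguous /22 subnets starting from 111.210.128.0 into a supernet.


Original prefix: /22
Number of subnets: 2 = 2^1
New prefix = 22 - 1 = 21
Supernet: 111.210.128.0/21


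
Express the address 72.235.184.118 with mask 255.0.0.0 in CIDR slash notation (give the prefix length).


Binary: 11111111.00000000.00000000.00000000
Count leading 1s
Prefix: /8


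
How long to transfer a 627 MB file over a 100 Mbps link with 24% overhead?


Effective throughput = 100 * (1 - 24/100) = 76 Mbps
File size in Mb = 627 * 8 = 5016 Mb
Time = 5016 / 76
Time = 66 seconds


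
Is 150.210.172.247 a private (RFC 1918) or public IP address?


RFC 1918 private ranges:
  10.0.0.0/8 (10.0.0.0 - 10.255.255.255)
  172.16.0.0/12 (172.16.0.0 - 172.31.255.255)
  192.168.0.0/16 (192.168.0.0 - 192.168.255.255)
Public (not in any RFC 1918 range)


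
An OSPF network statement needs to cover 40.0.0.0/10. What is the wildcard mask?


Subnet mask: 255.192.0.0
Wildcard = 255.255.255.255 - subnet mask
255 - 255 = 0
255 - 192 = 63
255 - 0 = 255
255 - 0 = 255
Wildcard: 0.63.255.255


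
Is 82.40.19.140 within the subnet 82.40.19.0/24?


Subnet network: 82.40.19.0
Test IP AND mask: 82.40.19.0
Yes, 82.40.19.140 is in 82.40.19.0/24


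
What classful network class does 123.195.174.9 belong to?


First octet: 123
Binary: 01111011
0xxxxxxx -> Class A (1-126)
Class A, default mask 255.0.0.0 (/8)


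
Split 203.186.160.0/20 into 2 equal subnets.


New prefix = 20 + 1 = 21
Each subnet has 2048 addresses
  203.186.160.0/21
  203.186.168.0/21
Subnets: 203.186.160.0/21, 203.186.168.0/21


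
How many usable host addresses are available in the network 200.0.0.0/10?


Host bits = 32 - 10 = 22
Total addresses = 2^22 = 4194304
Usable = total - 2 (network and broadcast)
Usable hosts: 4194302


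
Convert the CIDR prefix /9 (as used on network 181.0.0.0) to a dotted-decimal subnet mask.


/9 means 9 network bits, 23 host bits
Binary: 11111111100000000000000000000000
Mask: 255.128.0.0


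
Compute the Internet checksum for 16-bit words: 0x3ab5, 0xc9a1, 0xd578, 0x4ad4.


Sum all words (with carry folding):
+ 0x3ab5 = 0x3ab5
+ 0xc9a1 = 0x0457
+ 0xd578 = 0xd9cf
+ 0x4ad4 = 0x24a4
One's complement: ~0x24a4
Checksum = 0xdb5b


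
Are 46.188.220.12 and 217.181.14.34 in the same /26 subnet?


Mask: 255.255.255.192
46.188.220.12 AND mask = 46.188.220.0
217.181.14.34 AND mask = 217.181.14.0
No, different subnets (46.188.220.0 vs 217.181.14.0)


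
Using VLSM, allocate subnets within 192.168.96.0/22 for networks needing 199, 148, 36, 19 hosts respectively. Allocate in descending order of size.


199 hosts -> /24 (254 usable): 192.168.96.0/24
148 hosts -> /24 (254 usable): 192.168.97.0/24
36 hosts -> /26 (62 usable): 192.168.98.0/26
19 hosts -> /27 (30 usable): 192.168.98.64/27
Allocation: 192.168.96.0/24 (199 hosts, 254 usable); 192.168.97.0/24 (148 hosts, 254 usable); 192.168.98.0/26 (36 hosts, 62 usable); 192.168.98.64/27 (19 hosts, 30 usable)


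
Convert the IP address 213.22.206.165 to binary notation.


213 = 11010101
22 = 00010110
206 = 11001110
165 = 10100101
Binary: 11010101.00010110.11001110.10100101


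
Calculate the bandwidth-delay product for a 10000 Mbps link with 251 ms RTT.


BDP = bandwidth * RTT
= 10000 Mbps * 251 ms
= 10000 * 1e6 * 251 / 1000 bits
= 2510000000 bits
= 313750000 bytes
= 306396.4844 KB
BDP = 2510000000 bits (313750000 bytes)


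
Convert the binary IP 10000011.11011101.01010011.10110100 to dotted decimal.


10000011 = 131
11011101 = 221
01010011 = 83
10110100 = 180
IP: 131.221.83.180


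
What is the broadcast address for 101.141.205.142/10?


Network: 101.128.0.0/10
Host bits = 22
Set all host bits to 1:
Broadcast: 101.191.255.255


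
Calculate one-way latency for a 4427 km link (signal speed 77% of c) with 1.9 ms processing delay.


Speed = 0.77 * 3e5 km/s = 231000 km/s
Propagation delay = 4427 / 231000 = 0.0192 s = 19.1645 ms
Processing delay = 1.9 ms
Total one-way latency = 21.0645 ms


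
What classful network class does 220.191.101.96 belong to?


First octet: 220
Binary: 11011100
110xxxxx -> Class C (192-223)
Class C, default mask 255.255.255.0 (/24)


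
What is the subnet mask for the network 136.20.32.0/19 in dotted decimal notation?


/19 means 19 network bits, 13 host bits
Binary: 11111111111111111110000000000000
Mask: 255.255.224.0


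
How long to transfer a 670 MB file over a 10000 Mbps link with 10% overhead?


Effective throughput = 10000 * (1 - 10/100) = 9000 Mbps
File size in Mb = 670 * 8 = 5360 Mb
Time = 5360 / 9000
Time = 0.5956 seconds


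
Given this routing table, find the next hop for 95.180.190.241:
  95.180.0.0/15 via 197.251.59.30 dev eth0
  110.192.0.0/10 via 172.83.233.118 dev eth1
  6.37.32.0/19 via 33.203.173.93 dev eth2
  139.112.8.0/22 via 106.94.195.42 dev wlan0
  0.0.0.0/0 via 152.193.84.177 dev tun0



Longest prefix match for 95.180.190.241:
  /15 95.180.0.0: MATCH
  /10 110.192.0.0: no
  /19 6.37.32.0: no
  /22 139.112.8.0: no
  /0 0.0.0.0: MATCH
Selected: next-hop 197.251.59.30 via eth0 (matched /15)


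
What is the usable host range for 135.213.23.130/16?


Network: 135.213.0.0
Broadcast: 135.213.255.255
First usable = network + 1
Last usable = broadcast - 1
Range: 135.213.0.1 to 135.213.255.254


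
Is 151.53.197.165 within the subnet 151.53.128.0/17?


Subnet network: 151.53.128.0
Test IP AND mask: 151.53.128.0
Yes, 151.53.197.165 is in 151.53.128.0/17


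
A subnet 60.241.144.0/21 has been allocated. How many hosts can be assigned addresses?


Host bits = 32 - 21 = 11
Total addresses = 2^11 = 2048
Usable = total - 2 (network and broadcast)
Usable hosts: 2046


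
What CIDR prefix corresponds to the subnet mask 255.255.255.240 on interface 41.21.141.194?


Binary: 11111111.11111111.11111111.11110000
Count leading 1s
Prefix: /28


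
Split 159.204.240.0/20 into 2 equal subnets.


New prefix = 20 + 1 = 21
Each subnet has 2048 addresses
  159.204.240.0/21
  159.204.248.0/21
Subnets: 159.204.240.0/21, 159.204.248.0/21


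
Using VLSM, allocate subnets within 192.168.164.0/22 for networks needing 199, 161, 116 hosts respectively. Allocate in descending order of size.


199 hosts -> /24 (254 usable): 192.168.164.0/24
161 hosts -> /24 (254 usable): 192.168.165.0/24
116 hosts -> /25 (126 usable): 192.168.166.0/25
Allocation: 192.168.164.0/24 (199 hosts, 254 usable); 192.168.165.0/24 (161 hosts, 254 usable); 192.168.166.0/25 (116 hosts, 126 usable)


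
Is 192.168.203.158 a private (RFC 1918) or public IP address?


RFC 1918 private ranges:
  10.0.0.0/8 (10.0.0.0 - 10.255.255.255)
  172.16.0.0/12 (172.16.0.0 - 172.31.255.255)
  192.168.0.0/16 (192.168.0.0 - 192.168.255.255)
Private (in 192.168.0.0/16)


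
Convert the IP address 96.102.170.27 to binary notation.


96 = 01100000
102 = 01100110
170 = 10101010
27 = 00011011
Binary: 01100000.01100110.10101010.00011011


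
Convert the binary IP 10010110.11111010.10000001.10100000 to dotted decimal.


10010110 = 150
11111010 = 250
10000001 = 129
10100000 = 160
IP: 150.250.129.160


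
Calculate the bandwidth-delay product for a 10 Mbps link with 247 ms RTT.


BDP = bandwidth * RTT
= 10 Mbps * 247 ms
= 10 * 1e6 * 247 / 1000 bits
= 2470000 bits
= 308750 bytes
= 301.5137 KB
BDP = 2470000 bits (308750 bytes)


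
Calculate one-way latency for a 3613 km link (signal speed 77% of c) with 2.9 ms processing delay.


Speed = 0.77 * 3e5 km/s = 231000 km/s
Propagation delay = 3613 / 231000 = 0.0156 s = 15.6407 ms
Processing delay = 2.9 ms
Total one-way latency = 18.5407 ms


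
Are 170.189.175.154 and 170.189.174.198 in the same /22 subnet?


Mask: 255.255.252.0
170.189.175.154 AND mask = 170.189.172.0
170.189.174.198 AND mask = 170.189.172.0
Yes, same subnet (170.189.172.0)


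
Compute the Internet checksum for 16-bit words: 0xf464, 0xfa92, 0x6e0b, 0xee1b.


Sum all words (with carry folding):
+ 0xf464 = 0xf464
+ 0xfa92 = 0xeef7
+ 0x6e0b = 0x5d03
+ 0xee1b = 0x4b1f
One's complement: ~0x4b1f
Checksum = 0xb4e0


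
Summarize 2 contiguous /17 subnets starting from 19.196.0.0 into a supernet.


Original prefix: /17
Number of subnets: 2 = 2^1
New prefix = 17 - 1 = 16
Supernet: 19.196.0.0/16


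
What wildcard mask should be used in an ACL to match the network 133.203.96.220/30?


Subnet mask: 255.255.255.252
Wildcard = 255.255.255.255 - subnet mask
255 - 255 = 0
255 - 255 = 0
255 - 255 = 0
255 - 252 = 3
Wildcard: 0.0.0.3


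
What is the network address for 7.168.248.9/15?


IP:   00000111.10101000.11111000.00001001
Mask: 11111111.11111110.00000000.00000000
AND operation:
Net:  00000111.10101000.00000000.00000000
Network: 7.168.0.0/15


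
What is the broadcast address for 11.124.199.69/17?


Network: 11.124.128.0/17
Host bits = 15
Set all host bits to 1:
Broadcast: 11.124.255.255


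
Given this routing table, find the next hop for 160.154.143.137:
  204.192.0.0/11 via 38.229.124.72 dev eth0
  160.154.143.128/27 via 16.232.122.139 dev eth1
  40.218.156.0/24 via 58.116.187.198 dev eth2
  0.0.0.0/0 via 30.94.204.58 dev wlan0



Longest prefix match for 160.154.143.137:
  /11 204.192.0.0: no
  /27 160.154.143.128: MATCH
  /24 40.218.156.0: no
  /0 0.0.0.0: MATCH
Selected: next-hop 16.232.122.139 via eth1 (matched /27)


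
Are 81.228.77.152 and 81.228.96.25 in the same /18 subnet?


Mask: 255.255.192.0
81.228.77.152 AND mask = 81.228.64.0
81.228.96.25 AND mask = 81.228.64.0
Yes, same subnet (81.228.64.0)


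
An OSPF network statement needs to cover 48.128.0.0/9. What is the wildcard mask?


Subnet mask: 255.128.0.0
Wildcard = 255.255.255.255 - subnet mask
255 - 255 = 0
255 - 128 = 127
255 - 0 = 255
255 - 0 = 255
Wildcard: 0.127.255.255


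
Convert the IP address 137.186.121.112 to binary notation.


137 = 10001001
186 = 10111010
121 = 01111001
112 = 01110000
Binary: 10001001.10111010.01111001.01110000


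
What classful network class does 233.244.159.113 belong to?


First octet: 233
Binary: 11101001
1110xxxx -> Class D (224-239)
Class D (multicast), default mask N/A


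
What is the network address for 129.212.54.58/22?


IP:   10000001.11010100.00110110.00111010
Mask: 11111111.11111111.11111100.00000000
AND operation:
Net:  10000001.11010100.00110100.00000000
Network: 129.212.52.0/22


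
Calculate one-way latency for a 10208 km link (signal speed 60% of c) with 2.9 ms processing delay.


Speed = 0.6 * 3e5 km/s = 180000 km/s
Propagation delay = 10208 / 180000 = 0.0567 s = 56.7111 ms
Processing delay = 2.9 ms
Total one-way latency = 59.6111 ms


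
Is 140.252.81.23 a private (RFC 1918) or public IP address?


RFC 1918 private ranges:
  10.0.0.0/8 (10.0.0.0 - 10.255.255.255)
  172.16.0.0/12 (172.16.0.0 - 172.31.255.255)
  192.168.0.0/16 (192.168.0.0 - 192.168.255.255)
Public (not in any RFC 1918 range)


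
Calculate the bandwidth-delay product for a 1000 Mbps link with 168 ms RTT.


BDP = bandwidth * RTT
= 1000 Mbps * 168 ms
= 1000 * 1e6 * 168 / 1000 bits
= 168000000 bits
= 21000000 bytes
= 20507.8125 KB
BDP = 168000000 bits (21000000 bytes)


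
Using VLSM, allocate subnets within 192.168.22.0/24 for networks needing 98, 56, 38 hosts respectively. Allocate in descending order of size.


98 hosts -> /25 (126 usable): 192.168.22.0/25
56 hosts -> /26 (62 usable): 192.168.22.128/26
38 hosts -> /26 (62 usable): 192.168.22.192/26
Allocation: 192.168.22.0/25 (98 hosts, 126 usable); 192.168.22.128/26 (56 hosts, 62 usable); 192.168.22.192/26 (38 hosts, 62 usable)


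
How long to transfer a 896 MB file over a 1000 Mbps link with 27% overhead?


Effective throughput = 1000 * (1 - 27/100) = 730 Mbps
File size in Mb = 896 * 8 = 7168 Mb
Time = 7168 / 730
Time = 9.8192 seconds


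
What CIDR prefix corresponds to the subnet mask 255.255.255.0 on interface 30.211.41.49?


Binary: 11111111.11111111.11111111.00000000
Count leading 1s
Prefix: /24


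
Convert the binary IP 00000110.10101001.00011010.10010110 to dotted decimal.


00000110 = 6
10101001 = 169
00011010 = 26
10010110 = 150
IP: 6.169.26.150


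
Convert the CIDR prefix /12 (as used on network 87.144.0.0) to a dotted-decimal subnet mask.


/12 means 12 network bits, 20 host bits
Binary: 11111111111100000000000000000000
Mask: 255.240.0.0


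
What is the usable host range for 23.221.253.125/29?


Network: 23.221.253.120
Broadcast: 23.221.253.127
First usable = network + 1
Last usable = broadcast - 1
Range: 23.221.253.121 to 23.221.253.126


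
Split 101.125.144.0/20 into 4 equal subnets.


New prefix = 20 + 2 = 22
Each subnet has 1024 addresses
  101.125.144.0/22
  101.125.148.0/22
  101.125.152.0/22
  101.125.156.0/22
Subnets: 101.125.144.0/22, 101.125.148.0/22, 101.125.152.0/22, 101.125.156.0/22


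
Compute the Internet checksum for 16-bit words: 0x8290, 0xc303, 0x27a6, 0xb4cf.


Sum all words (with carry folding):
+ 0x8290 = 0x8290
+ 0xc303 = 0x4594
+ 0x27a6 = 0x6d3a
+ 0xb4cf = 0x220a
One's complement: ~0x220a
Checksum = 0xddf5


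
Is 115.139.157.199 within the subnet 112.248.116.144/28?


Subnet network: 112.248.116.144
Test IP AND mask: 115.139.157.192
No, 115.139.157.199 is not in 112.248.116.144/28


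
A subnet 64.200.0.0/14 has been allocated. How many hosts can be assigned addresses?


Host bits = 32 - 14 = 18
Total addresses = 2^18 = 262144
Usable = total - 2 (network and broadcast)
Usable hosts: 262142


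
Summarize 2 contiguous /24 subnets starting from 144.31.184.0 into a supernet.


Original prefix: /24
Number of subnets: 2 = 2^1
New prefix = 24 - 1 = 23
Supernet: 144.31.184.0/23


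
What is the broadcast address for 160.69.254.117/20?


Network: 160.69.240.0/20
Host bits = 12
Set all host bits to 1:
Broadcast: 160.69.255.255


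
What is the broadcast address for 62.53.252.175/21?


Network: 62.53.248.0/21
Host bits = 11
Set all host bits to 1:
Broadcast: 62.53.255.255


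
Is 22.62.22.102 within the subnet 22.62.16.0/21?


Subnet network: 22.62.16.0
Test IP AND mask: 22.62.16.0
Yes, 22.62.22.102 is in 22.62.16.0/21


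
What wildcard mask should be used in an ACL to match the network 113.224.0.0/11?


Subnet mask: 255.224.0.0
Wildcard = 255.255.255.255 - subnet mask
255 - 255 = 0
255 - 224 = 31
255 - 0 = 255
255 - 0 = 255
Wildcard: 0.31.255.255


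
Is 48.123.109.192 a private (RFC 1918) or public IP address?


RFC 1918 private ranges:
  10.0.0.0/8 (10.0.0.0 - 10.255.255.255)
  172.16.0.0/12 (172.16.0.0 - 172.31.255.255)
  192.168.0.0/16 (192.168.0.0 - 192.168.255.255)
Public (not in any RFC 1918 range)


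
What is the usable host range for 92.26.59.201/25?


Network: 92.26.59.128
Broadcast: 92.26.59.255
First usable = network + 1
Last usable = broadcast - 1
Range: 92.26.59.129 to 92.26.59.254


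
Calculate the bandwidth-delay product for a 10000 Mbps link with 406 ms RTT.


BDP = bandwidth * RTT
= 10000 Mbps * 406 ms
= 10000 * 1e6 * 406 / 1000 bits
= 4060000000 bits
= 507500000 bytes
= 495605.4688 KB
BDP = 4060000000 bits (507500000 bytes)


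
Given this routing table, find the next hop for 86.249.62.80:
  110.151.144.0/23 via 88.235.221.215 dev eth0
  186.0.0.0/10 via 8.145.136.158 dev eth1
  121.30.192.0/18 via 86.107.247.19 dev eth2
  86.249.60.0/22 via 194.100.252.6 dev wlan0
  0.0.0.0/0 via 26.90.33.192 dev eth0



Longest prefix match for 86.249.62.80:
  /23 110.151.144.0: no
  /10 186.0.0.0: no
  /18 121.30.192.0: no
  /22 86.249.60.0: MATCH
  /0 0.0.0.0: MATCH
Selected: next-hop 194.100.252.6 via wlan0 (matched /22)


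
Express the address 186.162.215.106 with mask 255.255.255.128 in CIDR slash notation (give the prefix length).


Binary: 11111111.11111111.11111111.10000000
Count leading 1s
Prefix: /25


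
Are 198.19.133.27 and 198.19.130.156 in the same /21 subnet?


Mask: 255.255.248.0
198.19.133.27 AND mask = 198.19.128.0
198.19.130.156 AND mask = 198.19.128.0
Yes, same subnet (198.19.128.0)


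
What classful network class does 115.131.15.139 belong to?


First octet: 115
Binary: 01110011
0xxxxxxx -> Class A (1-126)
Class A, default mask 255.0.0.0 (/8)


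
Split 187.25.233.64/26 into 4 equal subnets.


New prefix = 26 + 2 = 28
Each subnet has 16 addresses
  187.25.233.64/28
  187.25.233.80/28
  187.25.233.96/28
  187.25.233.112/28
Subnets: 187.25.233.64/28, 187.25.233.80/28, 187.25.233.96/28, 187.25.233.112/28


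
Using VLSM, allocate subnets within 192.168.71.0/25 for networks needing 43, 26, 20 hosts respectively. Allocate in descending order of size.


43 hosts -> /26 (62 usable): 192.168.71.0/26
26 hosts -> /27 (30 usable): 192.168.71.64/27
20 hosts -> /27 (30 usable): 192.168.71.96/27
Allocation: 192.168.71.0/26 (43 hosts, 62 usable); 192.168.71.64/27 (26 hosts, 30 usable); 192.168.71.96/27 (20 hosts, 30 usable)


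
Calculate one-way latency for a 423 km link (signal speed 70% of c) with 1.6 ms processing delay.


Speed = 0.7 * 3e5 km/s = 210000 km/s
Propagation delay = 423 / 210000 = 0.002 s = 2.0143 ms
Processing delay = 1.6 ms
Total one-way latency = 3.6143 ms


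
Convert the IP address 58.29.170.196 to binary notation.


58 = 00111010
29 = 00011101
170 = 10101010
196 = 11000100
Binary: 00111010.00011101.10101010.11000100


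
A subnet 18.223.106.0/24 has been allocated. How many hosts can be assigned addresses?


Host bits = 32 - 24 = 8
Total addresses = 2^8 = 256
Usable = total - 2 (network and broadcast)
Usable hosts: 254


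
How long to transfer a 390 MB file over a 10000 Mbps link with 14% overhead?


Effective throughput = 10000 * (1 - 14/100) = 8600 Mbps
File size in Mb = 390 * 8 = 3120 Mb
Time = 3120 / 8600
Time = 0.3628 seconds


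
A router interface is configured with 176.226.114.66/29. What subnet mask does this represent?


/29 means 29 network bits, 3 host bits
Binary: 11111111111111111111111111111000
Mask: 255.255.255.248


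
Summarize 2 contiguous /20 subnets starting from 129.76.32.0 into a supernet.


Original prefix: /20
Number of subnets: 2 = 2^1
New prefix = 20 - 1 = 19
Supernet: 129.76.32.0/19


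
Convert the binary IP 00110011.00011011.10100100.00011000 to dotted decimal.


00110011 = 51
00011011 = 27
10100100 = 164
00011000 = 24
IP: 51.27.164.24


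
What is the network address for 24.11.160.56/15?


IP:   00011000.00001011.10100000.00111000
Mask: 11111111.11111110.00000000.00000000
AND operation:
Net:  00011000.00001010.00000000.00000000
Network: 24.10.0.0/15


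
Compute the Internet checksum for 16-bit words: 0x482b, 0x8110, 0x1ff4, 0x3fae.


Sum all words (with carry folding):
+ 0x482b = 0x482b
+ 0x8110 = 0xc93b
+ 0x1ff4 = 0xe92f
+ 0x3fae = 0x28de
One's complement: ~0x28de
Checksum = 0xd721


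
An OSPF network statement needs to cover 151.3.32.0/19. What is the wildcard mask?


Subnet mask: 255.255.224.0
Wildcard = 255.255.255.255 - subnet mask
255 - 255 = 0
255 - 255 = 0
255 - 224 = 31
255 - 0 = 255
Wildcard: 0.0.31.255


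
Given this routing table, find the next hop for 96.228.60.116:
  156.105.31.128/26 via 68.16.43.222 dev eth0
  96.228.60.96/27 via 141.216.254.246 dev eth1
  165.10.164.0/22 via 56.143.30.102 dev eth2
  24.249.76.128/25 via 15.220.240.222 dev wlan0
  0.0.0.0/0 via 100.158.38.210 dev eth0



Longest prefix match for 96.228.60.116:
  /26 156.105.31.128: no
  /27 96.228.60.96: MATCH
  /22 165.10.164.0: no
  /25 24.249.76.128: no
  /0 0.0.0.0: MATCH
Selected: next-hop 141.216.254.246 via eth1 (matched /27)


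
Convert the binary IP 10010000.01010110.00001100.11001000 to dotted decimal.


10010000 = 144
01010110 = 86
00001100 = 12
11001000 = 200
IP: 144.86.12.200


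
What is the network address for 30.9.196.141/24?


IP:   00011110.00001001.11000100.10001101
Mask: 11111111.11111111.11111111.00000000
AND operation:
Net:  00011110.00001001.11000100.00000000
Network: 30.9.196.0/24


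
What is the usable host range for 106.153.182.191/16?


Network: 106.153.0.0
Broadcast: 106.153.255.255
First usable = network + 1
Last usable = broadcast - 1
Range: 106.153.0.1 to 106.153.255.254
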